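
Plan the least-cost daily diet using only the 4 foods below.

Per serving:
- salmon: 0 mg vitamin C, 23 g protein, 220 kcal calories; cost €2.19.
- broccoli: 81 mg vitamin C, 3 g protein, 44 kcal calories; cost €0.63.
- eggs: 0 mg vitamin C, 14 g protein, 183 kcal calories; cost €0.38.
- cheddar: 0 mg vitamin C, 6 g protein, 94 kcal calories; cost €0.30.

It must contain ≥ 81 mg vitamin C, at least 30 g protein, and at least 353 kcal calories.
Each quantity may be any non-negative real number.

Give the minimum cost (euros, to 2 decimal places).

Let x1 = servings of salmon, x2 = servings of broccoli, x3 = servings of eggs, x4 = servings of cheddar.
Minimize 2.19x1 + 0.63x2 + 0.38x3 + 0.3x4 s.t.:
  81x2 ≥ 81   (vitamin C)
  23x1 + 3x2 + 14x3 + 6x4 ≥ 30   (protein)
  220x1 + 44x2 + 183x3 + 94x4 ≥ 353   (calories)
  x1, x2, x3, x4 ≥ 0.
The minimum-cost mix takes nothing from salmon, cheddar — only broccoli, eggs. Binding constraints: vitamin C and protein.
Optimal quantities: broccoli = 1 serving, eggs = 1.929 servings.
Objective = 0.63·1 + 0.38·1.929 = 1.3630.

€1.36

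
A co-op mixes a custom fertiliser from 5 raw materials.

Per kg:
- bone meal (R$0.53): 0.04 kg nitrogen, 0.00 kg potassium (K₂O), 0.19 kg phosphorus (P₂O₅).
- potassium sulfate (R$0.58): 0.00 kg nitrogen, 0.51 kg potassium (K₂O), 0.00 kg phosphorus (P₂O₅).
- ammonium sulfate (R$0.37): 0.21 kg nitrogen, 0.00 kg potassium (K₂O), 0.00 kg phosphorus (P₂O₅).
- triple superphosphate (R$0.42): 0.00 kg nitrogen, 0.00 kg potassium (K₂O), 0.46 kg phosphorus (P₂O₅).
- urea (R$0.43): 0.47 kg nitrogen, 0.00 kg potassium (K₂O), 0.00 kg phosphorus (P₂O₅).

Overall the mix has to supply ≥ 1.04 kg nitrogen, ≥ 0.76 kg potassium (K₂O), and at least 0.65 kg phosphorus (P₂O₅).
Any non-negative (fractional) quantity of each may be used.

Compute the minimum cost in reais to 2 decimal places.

Let x1 = kg of bone meal, x2 = kg of potassium sulfate, x3 = kg of ammonium sulfate, x4 = kg of triple superphosphate, x5 = kg of urea.
min 0.53x1 + 0.58x2 + 0.37x3 + 0.42x4 + 0.43x5 subject to:
  0.04x1 + 0.21x3 + 0.47x5 ≥ 1.04   (nitrogen)
  0.51x2 ≥ 0.76   (potassium (K₂O))
  0.19x1 + 0.46x4 ≥ 0.65   (phosphorus (P₂O₅))
  x1, x2, x3, x4, x5 ≥ 0.
The optimal basis is {potassium sulfate, triple superphosphate, urea}; bone meal, ammonium sulfate drop out. There the nitrogen, potassium (K₂O), phosphorus (P₂O₅) constraints are tight.
Solving gives x2 = 1.49, x4 = 1.413, x5 = 2.213.
Objective = 0.58·1.49 + 0.42·1.413 + 0.43·2.213 = 2.4093.

R$2.41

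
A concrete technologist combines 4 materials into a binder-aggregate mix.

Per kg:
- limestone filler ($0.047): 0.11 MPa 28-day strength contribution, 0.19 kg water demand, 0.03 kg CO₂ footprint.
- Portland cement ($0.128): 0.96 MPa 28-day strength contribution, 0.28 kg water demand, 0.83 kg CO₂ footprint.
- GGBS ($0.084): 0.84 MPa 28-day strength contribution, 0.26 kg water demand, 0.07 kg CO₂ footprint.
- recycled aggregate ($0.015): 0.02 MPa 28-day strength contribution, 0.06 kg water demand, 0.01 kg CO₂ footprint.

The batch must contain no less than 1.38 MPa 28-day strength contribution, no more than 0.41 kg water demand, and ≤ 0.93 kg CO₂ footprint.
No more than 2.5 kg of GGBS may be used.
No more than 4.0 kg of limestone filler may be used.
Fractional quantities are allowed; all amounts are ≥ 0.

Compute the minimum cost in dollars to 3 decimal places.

Set it up as a linear program. Let x1 = kg of limestone filler, x2 = kg of Portland cement, x3 = kg of GGBS, x4 = kg of recycled aggregate.
Minimize 0.047x1 + 0.128x2 + 0.084x3 + 0.015x4 subject to:
  0.11x1 + 0.96x2 + 0.84x3 + 0.02x4 ≥ 1.38   (28-day strength contribution)
  0.19x1 + 0.28x2 + 0.26x3 + 0.06x4 ≤ 0.41   (water demand)
  0.03x1 + 0.83x2 + 0.07x3 + 0.01x4 ≤ 0.93   (CO₂ footprint)
  x3 ≤ 2.5
  x1 ≤ 4
  x1, x2, x3, x4 ≥ 0.
The minimum-cost mix takes nothing from limestone filler, recycled aggregate — only Portland cement, GGBS. There the 28-day strength contribution and water demand constraints are tight.
So Portland cement = 1 kg, GGBS = 0.5 kg.
Cost = 0.128·1 + 0.084·0.5 = 0.17000.

$0.170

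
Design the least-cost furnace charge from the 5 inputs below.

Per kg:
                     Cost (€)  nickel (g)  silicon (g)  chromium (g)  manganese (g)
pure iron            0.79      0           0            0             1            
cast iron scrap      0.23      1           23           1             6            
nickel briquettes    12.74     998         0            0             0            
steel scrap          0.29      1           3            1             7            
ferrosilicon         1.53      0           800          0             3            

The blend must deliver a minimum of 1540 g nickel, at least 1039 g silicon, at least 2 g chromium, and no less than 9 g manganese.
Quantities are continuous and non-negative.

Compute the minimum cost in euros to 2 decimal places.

Set it up as a linear program. Let x1 = kg of pure iron, x2 = kg of cast iron scrap, x3 = kg of nickel briquettes, x4 = kg of steel scrap, x5 = kg of ferrosilicon.
Minimise 0.79x1 + 0.23x2 + 12.74x3 + 0.29x4 + 1.53x5 with:
  1x2 + 998x3 + 1x4 ≥ 1540   (nickel)
  23x2 + 3x4 + 800x5 ≥ 1039   (silicon)
  1x2 + 1x4 ≥ 2   (chromium)
  1x1 + 6x2 + 7x4 + 3x5 ≥ 9   (manganese)
  x1, x2, x3, x4, x5 ≥ 0.
The cheapest feasible vertex uses only cast iron scrap, nickel briquettes, ferrosilicon; pure iron, steel scrap are not used. There the nickel, silicon, chromium constraints are tight.
Solving gives x2 = 2, x3 = 1.541, x5 = 1.241.
Cost = 0.23·2 + 12.74·1.541 + 1.53·1.241 = 21.9911.

€21.99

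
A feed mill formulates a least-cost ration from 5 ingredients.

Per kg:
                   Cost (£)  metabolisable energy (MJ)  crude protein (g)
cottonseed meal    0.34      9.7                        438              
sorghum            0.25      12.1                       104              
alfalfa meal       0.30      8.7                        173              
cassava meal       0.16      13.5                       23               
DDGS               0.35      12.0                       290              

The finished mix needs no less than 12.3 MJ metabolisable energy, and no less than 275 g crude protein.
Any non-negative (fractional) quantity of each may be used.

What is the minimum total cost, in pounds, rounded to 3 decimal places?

Set it up as a linear program. Let x1 = kg of cottonseed meal, x2 = kg of sorghum, x3 = kg of alfalfa meal, x4 = kg of cassava meal, x5 = kg of DDGS.
Minimise 0.34x1 + 0.25x2 + 0.3x3 + 0.16x4 + 0.35x5 s.t.:
  9.7x1 + 12.1x2 + 8.7x3 + 13.5x4 + 12x5 ≥ 12.3   (metabolisable energy)
  438x1 + 104x2 + 173x3 + 23x4 + 290x5 ≥ 275   (crude protein)
  x1, x2, x3, x4, x5 ≥ 0.
At the optimum only cottonseed meal, cassava meal are positive (sorghum, alfalfa meal, DDGS = 0). Binding constraints: metabolisable energy and crude protein.
Optimal quantities: cottonseed meal = 0.6028 kg, cassava meal = 0.478 kg.
Total cost: 0.34·0.6028 + 0.16·0.478 = 0.28143.

£0.281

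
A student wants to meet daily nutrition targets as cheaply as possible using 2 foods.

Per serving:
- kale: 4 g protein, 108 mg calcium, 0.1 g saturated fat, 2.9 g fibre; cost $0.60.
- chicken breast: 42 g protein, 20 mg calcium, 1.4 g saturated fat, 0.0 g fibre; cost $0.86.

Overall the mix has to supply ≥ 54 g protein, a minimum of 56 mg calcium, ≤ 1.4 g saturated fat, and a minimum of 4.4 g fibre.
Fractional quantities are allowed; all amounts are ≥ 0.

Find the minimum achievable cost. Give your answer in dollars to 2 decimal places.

Set it up as a linear program. Let x1 = servings of kale, x2 = servings of chicken breast.
Minimise 0.6x1 + 0.86x2 s.t.:
  4x1 + 42x2 ≥ 54   (protein)
  108x1 + 20x2 ≥ 56   (calcium)
  0.1x1 + 1.4x2 ≤ 1.4   (saturated fat)
  2.9x1 ≥ 4.4   (fibre)
  x1, x2 ≥ 0.
Both inputs are positive at the optimum. Binding constraints: protein and saturated fat.
Solving gives x1 = 12, x2 = 0.1429.
Total cost: 0.6·12 + 0.86·0.1429 = 7.3229.

$7.32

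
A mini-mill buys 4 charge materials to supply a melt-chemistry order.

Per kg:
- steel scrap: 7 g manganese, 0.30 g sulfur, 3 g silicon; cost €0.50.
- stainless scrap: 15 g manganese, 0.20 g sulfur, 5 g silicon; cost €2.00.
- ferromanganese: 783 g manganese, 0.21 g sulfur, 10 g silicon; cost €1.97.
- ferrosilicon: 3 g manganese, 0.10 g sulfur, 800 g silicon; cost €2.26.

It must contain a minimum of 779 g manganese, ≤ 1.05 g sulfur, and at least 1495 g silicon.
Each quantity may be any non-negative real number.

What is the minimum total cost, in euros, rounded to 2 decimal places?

Treat it as an LP. Let x1 = kg of steel scrap, x2 = kg of stainless scrap, x3 = kg of ferromanganese, x4 = kg of ferrosilicon.
Minimize 0.5x1 + 2x2 + 1.97x3 + 2.26x4 s.t.:
  7x1 + 15x2 + 783x3 + 3x4 ≥ 779   (manganese)
  0.3x1 + 0.2x2 + 0.21x3 + 0.1x4 ≤ 1.05   (sulfur)
  3x1 + 5x2 + 10x3 + 800x4 ≥ 1495   (silicon)
  x1, x2, x3, x4 ≥ 0.
The cheapest feasible vertex uses only ferromanganese, ferrosilicon; steel scrap, stainless scrap are not used. Binding constraints: manganese and silicon.
Optimal quantities: ferromanganese = 0.9878 kg, ferrosilicon = 1.856 kg.
Cost = 1.97·0.9878 + 2.26·1.856 = 6.1405.

€6.14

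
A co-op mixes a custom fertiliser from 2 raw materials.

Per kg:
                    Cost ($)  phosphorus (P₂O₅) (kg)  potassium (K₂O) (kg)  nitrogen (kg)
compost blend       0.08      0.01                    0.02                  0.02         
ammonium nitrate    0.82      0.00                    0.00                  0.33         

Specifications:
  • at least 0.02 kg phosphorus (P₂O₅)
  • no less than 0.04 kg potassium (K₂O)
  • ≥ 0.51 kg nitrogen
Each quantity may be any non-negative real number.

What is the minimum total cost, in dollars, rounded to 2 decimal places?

This is a linear program. Let x1 = kg of compost blend, x2 = kg of ammonium nitrate.
min 0.08x1 + 0.82x2 s.t.:
  0.01x1 ≥ 0.02   (phosphorus (P₂O₅))
  0.02x1 ≥ 0.04   (potassium (K₂O))
  0.02x1 + 0.33x2 ≥ 0.51   (nitrogen)
  x1, x2 ≥ 0.
Both inputs are positive at the optimum. There the phosphorus (P₂O₅), potassium (K₂O), nitrogen constraints are tight.
Solving gives x1 = 2, x2 = 1.424.
Objective = 0.08·2 + 0.82·1.424 = 1.3277.

$1.33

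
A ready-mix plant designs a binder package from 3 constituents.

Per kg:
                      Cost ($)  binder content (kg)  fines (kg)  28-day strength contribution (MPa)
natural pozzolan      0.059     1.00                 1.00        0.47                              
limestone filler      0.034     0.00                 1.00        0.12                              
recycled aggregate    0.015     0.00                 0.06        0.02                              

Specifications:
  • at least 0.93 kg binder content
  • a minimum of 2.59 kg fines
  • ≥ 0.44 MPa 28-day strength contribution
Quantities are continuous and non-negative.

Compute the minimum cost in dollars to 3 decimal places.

$0.111

This is a linear program. Let x1 = kg of natural pozzolan, x2 = kg of limestone filler, x3 = kg of recycled aggregate.
Minimize 0.059x1 + 0.034x2 + 0.015x3 subject to:
  1x1 ≥ 0.93   (binder content)
  1x1 + 1x2 + 0.06x3 ≥ 2.59   (fines)
  0.47x1 + 0.12x2 + 0.02x3 ≥ 0.44   (28-day strength contribution)
  x1, x2, x3 ≥ 0.
At the optimum only natural pozzolan, limestone filler are positive (recycled aggregate = 0). There the binder content and fines constraints are tight.
That vertex is x1 = 0.93, x2 = 1.66.
Cost = 0.059·0.93 + 0.034·1.66 = 0.11131.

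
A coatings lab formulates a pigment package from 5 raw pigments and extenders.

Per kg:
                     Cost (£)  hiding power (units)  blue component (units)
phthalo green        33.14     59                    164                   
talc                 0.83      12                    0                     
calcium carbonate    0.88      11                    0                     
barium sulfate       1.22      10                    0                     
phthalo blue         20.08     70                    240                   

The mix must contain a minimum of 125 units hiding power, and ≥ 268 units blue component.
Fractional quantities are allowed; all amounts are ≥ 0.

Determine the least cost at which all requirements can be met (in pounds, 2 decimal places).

£25.66

Set it up as a linear program. Let x1 = kg of phthalo green, x2 = kg of talc, x3 = kg of calcium carbonate, x4 = kg of barium sulfate, x5 = kg of phthalo blue.
Minimise 33.14x1 + 0.83x2 + 0.88x3 + 1.22x4 + 20.08x5 subject to:
  59x1 + 12x2 + 11x3 + 10x4 + 70x5 ≥ 125   (hiding power)
  164x1 + 240x5 ≥ 268   (blue component)
  x1, x2, x3, x4, x5 ≥ 0.
At the optimum only talc, phthalo blue are positive (phthalo green, calcium carbonate, barium sulfate = 0). There the hiding power and blue component constraints are tight.
So talc = 3.9028 kg, phthalo blue = 1.1167 kg.
Objective = 0.83·3.9028 + 20.08·1.1167 = 25.6627.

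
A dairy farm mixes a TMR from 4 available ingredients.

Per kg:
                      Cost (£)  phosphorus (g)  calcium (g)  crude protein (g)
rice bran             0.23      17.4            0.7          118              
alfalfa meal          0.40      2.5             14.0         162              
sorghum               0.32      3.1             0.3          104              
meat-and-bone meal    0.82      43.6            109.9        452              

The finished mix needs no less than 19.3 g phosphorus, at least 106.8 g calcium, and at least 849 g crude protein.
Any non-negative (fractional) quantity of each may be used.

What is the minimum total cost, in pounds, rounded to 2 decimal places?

Set it up as a linear program. Let x1 = kg of rice bran, x2 = kg of alfalfa meal, x3 = kg of sorghum, x4 = kg of meat-and-bone meal.
min 0.23x1 + 0.4x2 + 0.32x3 + 0.82x4 with:
  17.4x1 + 2.5x2 + 3.1x3 + 43.6x4 ≥ 19.3   (phosphorus)
  0.7x1 + 14x2 + 0.3x3 + 109.9x4 ≥ 106.8   (calcium)
  118x1 + 162x2 + 104x3 + 452x4 ≥ 849   (crude protein)
  x1, x2, x3, x4 ≥ 0.
The optimal basis is {meat-and-bone meal}; rice bran, alfalfa meal, sorghum drop out. Binding constraint: crude protein.
Solving gives x4 = 1.878.
Hence cost = 0.82·1.878 = £1.5400.

£1.54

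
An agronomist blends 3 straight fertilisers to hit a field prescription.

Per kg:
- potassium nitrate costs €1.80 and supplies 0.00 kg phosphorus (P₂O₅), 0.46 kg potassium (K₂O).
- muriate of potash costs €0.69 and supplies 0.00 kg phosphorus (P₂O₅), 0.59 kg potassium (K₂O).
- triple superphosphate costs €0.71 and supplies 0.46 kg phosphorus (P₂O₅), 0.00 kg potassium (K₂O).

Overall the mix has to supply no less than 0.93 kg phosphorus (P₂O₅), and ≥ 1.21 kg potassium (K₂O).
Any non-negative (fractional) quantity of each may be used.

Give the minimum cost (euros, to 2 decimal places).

This is a linear program. Let x1 = kg of potassium nitrate, x2 = kg of muriate of potash, x3 = kg of triple superphosphate.
Minimise 1.8x1 + 0.69x2 + 0.71x3 subject to:
  0.46x3 ≥ 0.93   (phosphorus (P₂O₅))
  0.46x1 + 0.59x2 ≥ 1.21   (potassium (K₂O))
  x1, x2, x3 ≥ 0.
At the optimum only muriate of potash, triple superphosphate are positive (potassium nitrate = 0). There the phosphorus (P₂O₅) and potassium (K₂O) constraints are tight.
Solving gives x2 = 2.051, x3 = 2.022.
Objective = 0.69·2.051 + 0.71·2.022 = 2.8508.

€2.85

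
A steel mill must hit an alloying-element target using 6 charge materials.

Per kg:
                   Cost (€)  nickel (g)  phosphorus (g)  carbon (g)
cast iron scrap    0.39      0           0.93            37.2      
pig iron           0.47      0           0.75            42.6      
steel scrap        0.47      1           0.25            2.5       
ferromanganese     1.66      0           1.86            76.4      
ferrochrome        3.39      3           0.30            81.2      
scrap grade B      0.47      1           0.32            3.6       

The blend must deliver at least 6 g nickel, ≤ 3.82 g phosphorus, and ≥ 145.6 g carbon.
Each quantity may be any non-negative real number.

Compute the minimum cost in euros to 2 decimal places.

Let x1 = kg of cast iron scrap, x2 = kg of pig iron, x3 = kg of steel scrap, x4 = kg of ferromanganese, x5 = kg of ferrochrome, x6 = kg of scrap grade B.
Minimize 0.39x1 + 0.47x2 + 0.47x3 + 1.66x4 + 3.39x5 + 0.47x6 s.t.:
  1x3 + 3x5 + 1x6 ≥ 6   (nickel)
  0.93x1 + 0.75x2 + 0.25x3 + 1.86x4 + 0.3x5 + 0.32x6 ≤ 3.82   (phosphorus)
  37.2x1 + 42.6x2 + 2.5x3 + 76.4x4 + 81.2x5 + 3.6x6 ≥ 145.6   (carbon)
  x1, x2, x3, x4, x5, x6 ≥ 0.
At the optimum only pig iron, steel scrap, scrap grade B are positive (cast iron scrap, ferromanganese, ferrochrome = 0). Binding constraints: nickel, phosphorus, carbon.
That vertex is x2 = 3.055, x3 = 5.591, x6 = 0.4089.
Hence cost = 0.47·3.055 + 0.47·5.591 + 0.47·0.4089 = €4.2558.

€4.26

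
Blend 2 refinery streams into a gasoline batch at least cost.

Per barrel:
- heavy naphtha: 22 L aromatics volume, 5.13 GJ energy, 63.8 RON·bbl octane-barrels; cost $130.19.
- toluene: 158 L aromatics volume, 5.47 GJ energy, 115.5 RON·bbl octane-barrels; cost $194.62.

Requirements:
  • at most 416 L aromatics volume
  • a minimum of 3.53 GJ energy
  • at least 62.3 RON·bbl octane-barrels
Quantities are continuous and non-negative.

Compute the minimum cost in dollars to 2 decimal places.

$111.21

This is a linear program. Let x1 = barrels of heavy naphtha, x2 = barrels of toluene.
min 130.19x1 + 194.62x2 s.t.:
  22x1 + 158x2 ≤ 416   (aromatics volume)
  5.13x1 + 5.47x2 ≥ 3.53   (energy)
  63.8x1 + 115.5x2 ≥ 62.3   (octane-barrels)
  x1, x2 ≥ 0.
Both inputs are positive at the optimum. Binding constraints: energy and octane-barrels.
Optimal quantities: heavy naphtha = 0.27485 barrels, toluene = 0.38757 barrels.
Total cost: 130.19·0.27485 + 194.62·0.38757 = 111.2116.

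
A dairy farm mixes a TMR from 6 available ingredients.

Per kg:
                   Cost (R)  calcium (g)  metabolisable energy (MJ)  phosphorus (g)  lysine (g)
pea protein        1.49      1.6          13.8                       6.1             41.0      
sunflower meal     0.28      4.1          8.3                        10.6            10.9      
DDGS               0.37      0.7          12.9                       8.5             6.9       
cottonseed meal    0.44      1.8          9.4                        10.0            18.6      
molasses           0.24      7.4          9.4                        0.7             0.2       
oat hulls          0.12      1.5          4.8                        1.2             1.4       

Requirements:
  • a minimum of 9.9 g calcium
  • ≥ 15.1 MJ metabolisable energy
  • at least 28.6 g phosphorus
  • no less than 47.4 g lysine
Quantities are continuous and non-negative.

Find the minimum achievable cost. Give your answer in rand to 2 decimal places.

Treat it as an LP. Let x1 = kg of pea protein, x2 = kg of sunflower meal, x3 = kg of DDGS, x4 = kg of cottonseed meal, x5 = kg of molasses, x6 = kg of oat hulls.
Minimise 1.49x1 + 0.28x2 + 0.37x3 + 0.44x4 + 0.24x5 + 0.12x6 s.t.:
  1.6x1 + 4.1x2 + 0.7x3 + 1.8x4 + 7.4x5 + 1.5x6 ≥ 9.9   (calcium)
  13.8x1 + 8.3x2 + 12.9x3 + 9.4x4 + 9.4x5 + 4.8x6 ≥ 15.1   (metabolisable energy)
  6.1x1 + 10.6x2 + 8.5x3 + 10x4 + 0.7x5 + 1.2x6 ≥ 28.6   (phosphorus)
  41x1 + 10.9x2 + 6.9x3 + 18.6x4 + 0.2x5 + 1.4x6 ≥ 47.4   (lysine)
  x1, x2, x3, x4, x5, x6 ≥ 0.
The cheapest feasible vertex uses only sunflower meal, cottonseed meal; pea protein, DDGS, molasses, oat hulls are not used. The calcium and lysine requirements are met with equality.
That vertex is x2 = 1.745, x4 = 1.526.
Objective = 0.28·1.745 + 0.44·1.526 = 1.1600.

R1.16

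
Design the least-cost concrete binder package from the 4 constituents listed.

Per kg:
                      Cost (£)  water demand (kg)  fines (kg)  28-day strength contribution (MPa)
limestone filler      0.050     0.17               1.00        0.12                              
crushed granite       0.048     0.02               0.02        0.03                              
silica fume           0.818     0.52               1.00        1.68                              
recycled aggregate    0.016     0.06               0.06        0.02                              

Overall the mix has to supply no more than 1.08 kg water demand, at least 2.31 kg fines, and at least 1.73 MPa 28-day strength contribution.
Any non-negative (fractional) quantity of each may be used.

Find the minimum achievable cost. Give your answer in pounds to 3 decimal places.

£0.808

Let x1 = kg of limestone filler, x2 = kg of crushed granite, x3 = kg of silica fume, x4 = kg of recycled aggregate.
Minimize 0.05x1 + 0.048x2 + 0.818x3 + 0.016x4 subject to:
  0.17x1 + 0.02x2 + 0.52x3 + 0.06x4 ≤ 1.08   (water demand)
  1x1 + 0.02x2 + 1x3 + 0.06x4 ≥ 2.31   (fines)
  0.12x1 + 0.03x2 + 1.68x3 + 0.02x4 ≥ 1.73   (28-day strength contribution)
  x1, x2, x3, x4 ≥ 0.
The cheapest feasible vertex uses only limestone filler, silica fume; crushed granite, recycled aggregate are not used. There the water demand and 28-day strength contribution constraints are tight.
That vertex is x1 = 4.099, x3 = 0.737.
Objective = 0.05·4.099 + 0.818·0.737 = 0.80782.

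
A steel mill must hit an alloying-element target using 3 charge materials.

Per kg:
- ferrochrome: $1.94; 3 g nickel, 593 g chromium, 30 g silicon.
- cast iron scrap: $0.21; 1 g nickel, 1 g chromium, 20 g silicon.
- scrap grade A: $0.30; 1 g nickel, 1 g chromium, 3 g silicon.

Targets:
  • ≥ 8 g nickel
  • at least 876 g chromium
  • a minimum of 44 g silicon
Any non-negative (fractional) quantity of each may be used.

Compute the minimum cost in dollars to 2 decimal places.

Treat it as an LP. Let x1 = kg of ferrochrome, x2 = kg of cast iron scrap, x3 = kg of scrap grade A.
Minimize 1.94x1 + 0.21x2 + 0.3x3 subject to:
  3x1 + 1x2 + 1x3 ≥ 8   (nickel)
  593x1 + 1x2 + 1x3 ≥ 876   (chromium)
  30x1 + 20x2 + 3x3 ≥ 44   (silicon)
  x1, x2, x3 ≥ 0.
The optimal basis is {ferrochrome, cast iron scrap}; scrap grade A drops out. The nickel and chromium requirements are met with equality.
So ferrochrome = 1.471 kg, cast iron scrap = 3.586 kg.
Hence cost = 1.94·1.471 + 0.21·3.586 = $3.6068.

$3.61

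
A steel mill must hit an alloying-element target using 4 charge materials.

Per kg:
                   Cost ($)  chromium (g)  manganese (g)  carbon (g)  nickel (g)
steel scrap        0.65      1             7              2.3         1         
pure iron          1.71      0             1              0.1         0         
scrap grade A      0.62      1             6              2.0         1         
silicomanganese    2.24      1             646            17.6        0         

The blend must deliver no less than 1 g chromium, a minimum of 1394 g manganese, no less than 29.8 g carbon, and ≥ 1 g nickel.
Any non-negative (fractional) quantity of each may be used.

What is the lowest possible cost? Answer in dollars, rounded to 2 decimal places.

$5.43

Let x1 = kg of steel scrap, x2 = kg of pure iron, x3 = kg of scrap grade A, x4 = kg of silicomanganese.
Minimize 0.65x1 + 1.71x2 + 0.62x3 + 2.24x4 subject to:
  1x1 + 1x3 + 1x4 ≥ 1   (chromium)
  7x1 + 1x2 + 6x3 + 646x4 ≥ 1394   (manganese)
  2.3x1 + 0.1x2 + 2x3 + 17.6x4 ≥ 29.8   (carbon)
  1x1 + 1x3 ≥ 1   (nickel)
  x1, x2, x3, x4 ≥ 0.
The cheapest feasible vertex uses only scrap grade A, silicomanganese; steel scrap, pure iron are not used. The manganese and nickel requirements are met with equality.
Optimal quantities: scrap grade A = 1 kg, silicomanganese = 2.149 kg.
Total cost: 0.62·1 + 2.24·2.149 = 5.4338.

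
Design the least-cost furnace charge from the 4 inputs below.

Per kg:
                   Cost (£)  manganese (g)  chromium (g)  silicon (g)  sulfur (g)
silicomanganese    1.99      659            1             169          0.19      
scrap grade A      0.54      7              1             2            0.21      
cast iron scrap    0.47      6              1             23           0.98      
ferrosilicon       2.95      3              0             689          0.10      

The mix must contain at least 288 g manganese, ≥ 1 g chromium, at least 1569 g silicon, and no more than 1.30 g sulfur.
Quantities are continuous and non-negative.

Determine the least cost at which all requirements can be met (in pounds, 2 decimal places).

Treat it as an LP. Let x1 = kg of silicomanganese, x2 = kg of scrap grade A, x3 = kg of cast iron scrap, x4 = kg of ferrosilicon.
Minimise 1.99x1 + 0.54x2 + 0.47x3 + 2.95x4 with:
  659x1 + 7x2 + 6x3 + 3x4 ≥ 288   (manganese)
  1x1 + 1x2 + 1x3 ≥ 1   (chromium)
  169x1 + 2x2 + 23x3 + 689x4 ≥ 1569   (silicon)
  0.19x1 + 0.21x2 + 0.98x3 + 0.1x4 ≤ 1.3   (sulfur)
  x1, x2, x3, x4 ≥ 0.
At the optimum only silicomanganese, cast iron scrap, ferrosilicon are positive (scrap grade A = 0). The manganese, chromium, silicon requirements are met with equality.
Optimal quantities: silicomanganese = 0.422 kg, cast iron scrap = 0.578 kg, ferrosilicon = 2.154 kg.
Hence cost = 1.99·0.422 + 0.47·0.578 + 2.95·2.154 = £7.4657.

£7.47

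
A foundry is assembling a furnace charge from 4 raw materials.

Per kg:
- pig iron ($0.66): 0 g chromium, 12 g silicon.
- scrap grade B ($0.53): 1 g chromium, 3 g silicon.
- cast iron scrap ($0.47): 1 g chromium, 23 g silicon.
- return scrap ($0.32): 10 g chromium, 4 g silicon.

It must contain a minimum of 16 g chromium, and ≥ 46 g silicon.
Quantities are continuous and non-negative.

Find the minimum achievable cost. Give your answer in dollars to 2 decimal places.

$1.28

This is a linear program. Let x1 = kg of pig iron, x2 = kg of scrap grade B, x3 = kg of cast iron scrap, x4 = kg of return scrap.
min 0.66x1 + 0.53x2 + 0.47x3 + 0.32x4 with:
  1x2 + 1x3 + 10x4 ≥ 16   (chromium)
  12x1 + 3x2 + 23x3 + 4x4 ≥ 46   (silicon)
  x1, x2, x3, x4 ≥ 0.
The optimal basis is {cast iron scrap, return scrap}; pig iron, scrap grade B drop out. The chromium and silicon requirements are met with equality.
Optimal quantities: cast iron scrap = 1.752 kg, return scrap = 1.425 kg.
Cost = 0.47·1.752 + 0.32·1.425 = 1.2794.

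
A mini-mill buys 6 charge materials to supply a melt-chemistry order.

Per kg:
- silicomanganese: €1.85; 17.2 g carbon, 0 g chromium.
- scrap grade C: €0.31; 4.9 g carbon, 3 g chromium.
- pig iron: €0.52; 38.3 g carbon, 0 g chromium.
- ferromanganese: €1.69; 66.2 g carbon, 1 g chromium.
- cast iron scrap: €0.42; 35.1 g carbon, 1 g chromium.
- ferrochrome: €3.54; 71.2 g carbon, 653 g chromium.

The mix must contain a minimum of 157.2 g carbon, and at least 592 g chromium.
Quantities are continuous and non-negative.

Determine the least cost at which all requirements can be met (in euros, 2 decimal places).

€4.31

Treat it as an LP. Let x1 = kg of silicomanganese, x2 = kg of scrap grade C, x3 = kg of pig iron, x4 = kg of ferromanganese, x5 = kg of cast iron scrap, x6 = kg of ferrochrome.
Minimize 1.85x1 + 0.31x2 + 0.52x3 + 1.69x4 + 0.42x5 + 3.54x6 with:
  17.2x1 + 4.9x2 + 38.3x3 + 66.2x4 + 35.1x5 + 71.2x6 ≥ 157.2   (carbon)
  3x2 + 1x4 + 1x5 + 653x6 ≥ 592   (chromium)
  x1, x2, x3, x4, x5, x6 ≥ 0.
The optimal basis is {cast iron scrap, ferrochrome}; silicomanganese, scrap grade C, pig iron, ferromanganese drop out. Binding constraints: carbon and chromium.
So cast iron scrap = 2.648 kg, ferrochrome = 0.9025 kg.
Hence cost = 0.42·2.648 + 3.54·0.9025 = €4.3070.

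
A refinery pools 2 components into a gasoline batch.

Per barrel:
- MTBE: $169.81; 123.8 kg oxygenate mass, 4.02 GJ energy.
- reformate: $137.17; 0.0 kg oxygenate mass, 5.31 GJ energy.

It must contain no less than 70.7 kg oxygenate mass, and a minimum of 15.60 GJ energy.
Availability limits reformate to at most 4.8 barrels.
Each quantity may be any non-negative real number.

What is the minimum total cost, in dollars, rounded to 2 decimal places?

Let x1 = barrels of MTBE, x2 = barrels of reformate.
min 169.81x1 + 137.17x2 with:
  123.8x1 ≥ 70.7   (oxygenate mass)
  4.02x1 + 5.31x2 ≥ 15.6   (energy)
  x2 ≤ 4.8
  x1, x2 ≥ 0.
Both inputs are positive at the optimum. The oxygenate mass and energy requirements are met with equality.
Optimal quantities: MTBE = 0.571082 barrels, reformate = 2.50551 barrels.
Cost = 169.81·0.571082 + 137.17·2.50551 = 440.6562.

$440.66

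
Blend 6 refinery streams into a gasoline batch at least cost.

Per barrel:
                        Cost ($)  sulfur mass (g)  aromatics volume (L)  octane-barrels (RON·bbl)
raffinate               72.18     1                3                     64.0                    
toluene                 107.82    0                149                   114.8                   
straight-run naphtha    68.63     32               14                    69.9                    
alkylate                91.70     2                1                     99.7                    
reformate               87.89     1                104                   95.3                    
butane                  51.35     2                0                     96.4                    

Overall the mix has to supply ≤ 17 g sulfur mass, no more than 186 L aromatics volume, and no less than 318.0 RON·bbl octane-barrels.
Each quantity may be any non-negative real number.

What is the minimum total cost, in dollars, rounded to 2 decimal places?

Set it up as a linear program. Let x1 = barrels of raffinate, x2 = barrels of toluene, x3 = barrels of straight-run naphtha, x4 = barrels of alkylate, x5 = barrels of reformate, x6 = barrels of butane.
min 72.18x1 + 107.82x2 + 68.63x3 + 91.7x4 + 87.89x5 + 51.35x6 subject to:
  1x1 + 32x3 + 2x4 + 1x5 + 2x6 ≤ 17   (sulfur mass)
  3x1 + 149x2 + 14x3 + 1x4 + 104x5 ≤ 186   (aromatics volume)
  64x1 + 114.8x2 + 69.9x3 + 99.7x4 + 95.3x5 + 96.4x6 ≥ 318   (octane-barrels)
  x1, x2, x3, x4, x5, x6 ≥ 0.
At the optimum only butane is positive (raffinate, toluene, straight-run naphtha, alkylate, reformate = 0). Binding constraint: octane-barrels.
Optimal quantities: butane = 3.2988 barrels.
Hence cost = 51.35·3.2988 = $169.3934.

$169.39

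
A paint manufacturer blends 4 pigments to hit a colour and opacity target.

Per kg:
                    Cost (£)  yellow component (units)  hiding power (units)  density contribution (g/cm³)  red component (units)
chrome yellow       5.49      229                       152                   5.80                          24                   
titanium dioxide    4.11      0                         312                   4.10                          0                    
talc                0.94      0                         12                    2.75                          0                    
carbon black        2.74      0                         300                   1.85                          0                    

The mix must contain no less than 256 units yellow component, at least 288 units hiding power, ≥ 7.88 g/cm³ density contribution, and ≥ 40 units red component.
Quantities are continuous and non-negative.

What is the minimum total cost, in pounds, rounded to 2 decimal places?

Treat it as an LP. Let x1 = kg of chrome yellow, x2 = kg of titanium dioxide, x3 = kg of talc, x4 = kg of carbon black.
Minimise 5.49x1 + 4.11x2 + 0.94x3 + 2.74x4 with:
  229x1 ≥ 256   (yellow component)
  152x1 + 312x2 + 12x3 + 300x4 ≥ 288   (hiding power)
  5.8x1 + 4.1x2 + 2.75x3 + 1.85x4 ≥ 7.88   (density contribution)
  24x1 ≥ 40   (red component)
  x1, x2, x3, x4 ≥ 0.
The optimal basis is {chrome yellow, carbon black}; titanium dioxide, talc drop out. There the hiding power and red component constraints are tight.
That vertex is x1 = 1.667, x4 = 0.1156.
Cost = 5.49·1.667 + 2.74·0.1156 = 9.4686.

£9.47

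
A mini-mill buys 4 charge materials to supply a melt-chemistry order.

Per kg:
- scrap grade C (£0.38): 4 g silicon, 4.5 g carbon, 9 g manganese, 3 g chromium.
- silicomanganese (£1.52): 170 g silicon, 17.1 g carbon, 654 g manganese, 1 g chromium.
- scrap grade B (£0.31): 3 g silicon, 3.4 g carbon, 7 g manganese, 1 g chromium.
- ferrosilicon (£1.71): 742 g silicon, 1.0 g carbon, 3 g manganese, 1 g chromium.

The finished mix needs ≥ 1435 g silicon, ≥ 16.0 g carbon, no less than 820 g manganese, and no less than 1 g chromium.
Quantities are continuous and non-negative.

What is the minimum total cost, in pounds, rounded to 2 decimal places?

This is a linear program. Let x1 = kg of scrap grade C, x2 = kg of silicomanganese, x3 = kg of scrap grade B, x4 = kg of ferrosilicon.
Minimize 0.38x1 + 1.52x2 + 0.31x3 + 1.71x4 subject to:
  4x1 + 170x2 + 3x3 + 742x4 ≥ 1435   (silicon)
  4.5x1 + 17.1x2 + 3.4x3 + 1x4 ≥ 16   (carbon)
  9x1 + 654x2 + 7x3 + 3x4 ≥ 820   (manganese)
  3x1 + 1x2 + 1x3 + 1x4 ≥ 1   (chromium)
  x1, x2, x3, x4 ≥ 0.
The minimum-cost mix takes nothing from scrap grade C, scrap grade B — only silicomanganese, ferrosilicon. Binding constraints: silicon and manganese.
That vertex is x2 = 1.246, x4 = 1.648.
Cost = 1.52·1.246 + 1.71·1.648 = 4.7120.

£4.71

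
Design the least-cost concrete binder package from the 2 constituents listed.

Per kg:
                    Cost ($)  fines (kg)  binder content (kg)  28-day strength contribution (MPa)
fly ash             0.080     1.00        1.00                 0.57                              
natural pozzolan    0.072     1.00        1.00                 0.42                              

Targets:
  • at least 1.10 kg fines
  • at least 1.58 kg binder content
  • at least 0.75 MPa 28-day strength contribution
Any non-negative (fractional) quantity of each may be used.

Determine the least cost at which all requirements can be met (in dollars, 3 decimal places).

Treat it as an LP. Let x1 = kg of fly ash, x2 = kg of natural pozzolan.
Minimize 0.08x1 + 0.072x2 s.t.:
  1x1 + 1x2 ≥ 1.1   (fines)
  1x1 + 1x2 ≥ 1.58   (binder content)
  0.57x1 + 0.42x2 ≥ 0.75   (28-day strength contribution)
  x1, x2 ≥ 0.
Both inputs are positive at the optimum. There the binder content and 28-day strength contribution constraints are tight.
Optimal quantities: fly ash = 0.576 kg, natural pozzolan = 1.004 kg.
Total cost: 0.08·0.576 + 0.072·1.004 = 0.11837.

$0.118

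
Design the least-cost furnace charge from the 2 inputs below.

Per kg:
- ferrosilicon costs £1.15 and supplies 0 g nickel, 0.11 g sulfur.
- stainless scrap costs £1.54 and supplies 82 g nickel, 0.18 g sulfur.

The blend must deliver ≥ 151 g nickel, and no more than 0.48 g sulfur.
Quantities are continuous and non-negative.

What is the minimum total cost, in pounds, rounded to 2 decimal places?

£2.84

This is a linear program. Let x1 = kg of ferrosilicon, x2 = kg of stainless scrap.
min 1.15x1 + 1.54x2 s.t.:
  82x2 ≥ 151   (nickel)
  0.11x1 + 0.18x2 ≤ 0.48   (sulfur)
  x1, x2 ≥ 0.
At the optimum only stainless scrap is positive (ferrosilicon = 0). The nickel requirement is met with equality.
That vertex is x2 = 1.841.
Hence cost = 1.54·1.841 = £2.8351.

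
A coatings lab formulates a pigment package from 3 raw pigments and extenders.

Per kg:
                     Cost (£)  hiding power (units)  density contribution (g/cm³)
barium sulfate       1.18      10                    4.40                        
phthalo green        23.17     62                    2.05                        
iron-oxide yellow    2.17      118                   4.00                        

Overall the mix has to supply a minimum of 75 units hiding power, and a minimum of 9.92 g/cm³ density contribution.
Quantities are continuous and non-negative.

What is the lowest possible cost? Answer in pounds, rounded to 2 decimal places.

Let x1 = kg of barium sulfate, x2 = kg of phthalo green, x3 = kg of iron-oxide yellow.
Minimize 1.18x1 + 23.17x2 + 2.17x3 s.t.:
  10x1 + 62x2 + 118x3 ≥ 75   (hiding power)
  4.4x1 + 2.05x2 + 4x3 ≥ 9.92   (density contribution)
  x1, x2, x3 ≥ 0.
The minimum-cost mix takes nothing from phthalo green — only barium sulfate, iron-oxide yellow. There the hiding power and density contribution constraints are tight.
Optimal quantities: barium sulfate = 1.817 kg, iron-oxide yellow = 0.4816 kg.
Hence cost = 1.18·1.817 + 2.17·0.4816 = £3.1891.

£3.19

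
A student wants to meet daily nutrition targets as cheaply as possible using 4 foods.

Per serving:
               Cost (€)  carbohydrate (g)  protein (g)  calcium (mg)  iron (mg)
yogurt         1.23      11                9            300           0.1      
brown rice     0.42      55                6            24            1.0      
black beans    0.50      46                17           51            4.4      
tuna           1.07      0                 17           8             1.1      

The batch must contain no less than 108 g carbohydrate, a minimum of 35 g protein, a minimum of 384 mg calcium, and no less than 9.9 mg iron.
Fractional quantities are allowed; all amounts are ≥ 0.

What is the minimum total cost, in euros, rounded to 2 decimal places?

This is a linear program. Let x1 = servings of yogurt, x2 = servings of brown rice, x3 = servings of black beans, x4 = servings of tuna.
Minimise 1.23x1 + 0.42x2 + 0.5x3 + 1.07x4 with:
  11x1 + 55x2 + 46x3 ≥ 108   (carbohydrate)
  9x1 + 6x2 + 17x3 + 17x4 ≥ 35   (protein)
  300x1 + 24x2 + 51x3 + 8x4 ≥ 384   (calcium)
  0.1x1 + 1x2 + 4.4x3 + 1.1x4 ≥ 9.9   (iron)
  x1, x2, x3, x4 ≥ 0.
The cheapest feasible vertex uses only yogurt, black beans; brown rice, tuna are not used. Binding constraints: calcium and iron.
Solving gives x1 = 0.901, x3 = 2.23.
Cost = 1.23·0.901 + 0.5·2.23 = 2.2232.

€2.22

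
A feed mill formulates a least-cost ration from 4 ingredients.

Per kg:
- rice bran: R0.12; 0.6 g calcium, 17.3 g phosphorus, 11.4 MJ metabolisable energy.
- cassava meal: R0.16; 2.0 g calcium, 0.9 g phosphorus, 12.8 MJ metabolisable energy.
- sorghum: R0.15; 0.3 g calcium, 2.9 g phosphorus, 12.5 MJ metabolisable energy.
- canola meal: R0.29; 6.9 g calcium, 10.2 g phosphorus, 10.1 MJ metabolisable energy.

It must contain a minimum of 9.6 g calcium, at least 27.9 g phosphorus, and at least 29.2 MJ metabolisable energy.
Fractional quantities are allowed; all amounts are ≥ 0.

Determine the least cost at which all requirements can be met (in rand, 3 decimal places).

R0.533

Let x1 = kg of rice bran, x2 = kg of cassava meal, x3 = kg of sorghum, x4 = kg of canola meal.
min 0.12x1 + 0.16x2 + 0.15x3 + 0.29x4 with:
  0.6x1 + 2x2 + 0.3x3 + 6.9x4 ≥ 9.6   (calcium)
  17.3x1 + 0.9x2 + 2.9x3 + 10.2x4 ≥ 27.9   (phosphorus)
  11.4x1 + 12.8x2 + 12.5x3 + 10.1x4 ≥ 29.2   (metabolisable energy)
  x1, x2, x3, x4 ≥ 0.
The optimal basis is {rice bran, cassava meal, canola meal}; sorghum drops out. There the calcium, phosphorus, metabolisable energy constraints are tight.
Optimal quantities: rice bran = 0.9064 kg, cassava meal = 0.5683 kg, canola meal = 1.148 kg.
Hence cost = 0.12·0.9064 + 0.16·0.5683 + 0.29·1.148 = R0.53262.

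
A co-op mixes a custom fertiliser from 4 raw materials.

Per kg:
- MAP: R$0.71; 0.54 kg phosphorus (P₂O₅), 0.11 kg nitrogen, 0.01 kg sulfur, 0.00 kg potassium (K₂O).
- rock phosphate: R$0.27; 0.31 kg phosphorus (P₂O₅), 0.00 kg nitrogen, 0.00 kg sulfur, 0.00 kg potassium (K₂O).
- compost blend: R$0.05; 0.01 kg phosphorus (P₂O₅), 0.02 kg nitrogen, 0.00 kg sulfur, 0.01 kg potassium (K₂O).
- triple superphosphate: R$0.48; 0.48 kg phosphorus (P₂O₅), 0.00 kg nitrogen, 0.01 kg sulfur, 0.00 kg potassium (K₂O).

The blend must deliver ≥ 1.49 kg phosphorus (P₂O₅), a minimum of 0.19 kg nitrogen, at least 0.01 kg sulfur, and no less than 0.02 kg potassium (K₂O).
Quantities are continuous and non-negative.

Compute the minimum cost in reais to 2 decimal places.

R$1.70

This is a linear program. Let x1 = kg of MAP, x2 = kg of rock phosphate, x3 = kg of compost blend, x4 = kg of triple superphosphate.
min 0.71x1 + 0.27x2 + 0.05x3 + 0.48x4 with:
  0.54x1 + 0.31x2 + 0.01x3 + 0.48x4 ≥ 1.49   (phosphorus (P₂O₅))
  0.11x1 + 0.02x3 ≥ 0.19   (nitrogen)
  0.01x1 + 0.01x4 ≥ 0.01   (sulfur)
  0.01x3 ≥ 0.02   (potassium (K₂O))
  x1, x2, x3, x4 ≥ 0.
The optimal basis is {MAP, rock phosphate, compost blend}; triple superphosphate drops out. The phosphorus (P₂O₅), nitrogen, sulfur requirements are met with equality.
Solving gives x1 = 1, x2 = 2.935, x3 = 4.
Hence cost = 0.71·1 + 0.27·2.935 + 0.05·4 = R$1.7025.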